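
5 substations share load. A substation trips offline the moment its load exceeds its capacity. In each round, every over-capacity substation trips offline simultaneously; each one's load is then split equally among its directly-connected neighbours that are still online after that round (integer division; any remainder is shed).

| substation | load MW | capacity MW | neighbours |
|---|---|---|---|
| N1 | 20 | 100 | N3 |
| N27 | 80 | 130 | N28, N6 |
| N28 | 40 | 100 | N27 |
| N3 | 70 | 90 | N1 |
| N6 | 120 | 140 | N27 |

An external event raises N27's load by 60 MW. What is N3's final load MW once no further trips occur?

70

Round 1 — N27 at 140 > 130. N27 trips offline.
  N27 sheds 140 MW to N28, N6: 70 each.
    N28: 40+70 = 110 > 100
    N6: 120+70 = 190 > 140
Round 2 — N28, N6 trip offline.
  N28 sheds 110 MW: no online neighbours, lost.
  N6 sheds 190 MW: no online neighbours, lost.
No further trips.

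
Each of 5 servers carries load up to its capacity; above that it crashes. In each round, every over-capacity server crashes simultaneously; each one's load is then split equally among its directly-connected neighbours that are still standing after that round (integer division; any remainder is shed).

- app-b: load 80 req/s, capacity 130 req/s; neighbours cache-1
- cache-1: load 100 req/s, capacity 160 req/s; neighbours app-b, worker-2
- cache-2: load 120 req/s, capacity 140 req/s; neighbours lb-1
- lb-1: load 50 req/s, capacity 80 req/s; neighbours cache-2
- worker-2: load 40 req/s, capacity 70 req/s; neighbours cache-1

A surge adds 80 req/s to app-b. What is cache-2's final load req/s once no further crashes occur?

120

Round 1 — app-b at 160 > 130. app-b crashes.
  app-b sheds 160 req/s to cache-1: 160 each.
    cache-1: 100+160 = 260 > 160
Round 2 — cache-1 crashes.
  cache-1 sheds 260 req/s to worker-2: 260 each.
    worker-2: 40+260 = 300 > 70
Round 3 — worker-2 crashes.
  worker-2 sheds 300 req/s: no online neighbours, lost.
No further crashes.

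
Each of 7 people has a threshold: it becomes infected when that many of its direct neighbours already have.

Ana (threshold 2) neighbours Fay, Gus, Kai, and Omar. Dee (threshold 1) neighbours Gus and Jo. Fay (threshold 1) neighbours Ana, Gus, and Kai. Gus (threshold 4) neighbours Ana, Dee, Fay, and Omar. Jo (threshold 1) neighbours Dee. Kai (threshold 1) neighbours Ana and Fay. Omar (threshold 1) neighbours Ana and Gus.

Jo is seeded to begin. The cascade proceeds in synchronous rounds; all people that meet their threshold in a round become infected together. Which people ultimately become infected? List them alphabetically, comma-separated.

Dee, Jo

Round 1 — Jo becomes infected (initial).
Round 2 — checking thresholds:
  Dee: 1 of 2 neighbours ≥ 1, becomes infected.
Round 3 — no new infections; cascade stops.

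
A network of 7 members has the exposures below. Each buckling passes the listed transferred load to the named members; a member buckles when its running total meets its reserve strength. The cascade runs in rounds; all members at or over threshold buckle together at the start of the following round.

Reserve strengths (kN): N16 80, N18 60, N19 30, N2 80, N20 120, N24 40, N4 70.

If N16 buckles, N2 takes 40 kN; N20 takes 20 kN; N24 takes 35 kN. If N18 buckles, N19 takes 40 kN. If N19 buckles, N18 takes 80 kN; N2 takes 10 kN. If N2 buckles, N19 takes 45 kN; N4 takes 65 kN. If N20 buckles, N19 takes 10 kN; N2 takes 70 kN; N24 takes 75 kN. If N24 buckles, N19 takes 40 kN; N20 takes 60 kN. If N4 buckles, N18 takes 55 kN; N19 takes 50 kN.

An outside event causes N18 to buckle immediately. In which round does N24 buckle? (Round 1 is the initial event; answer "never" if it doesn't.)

Round 1 — N18 buckles (initial).
  N19: +40 → 40 ≥ 30
Round 2 — N19 buckles.
  N2: +10 → 10 < 80
No further bucklings.

never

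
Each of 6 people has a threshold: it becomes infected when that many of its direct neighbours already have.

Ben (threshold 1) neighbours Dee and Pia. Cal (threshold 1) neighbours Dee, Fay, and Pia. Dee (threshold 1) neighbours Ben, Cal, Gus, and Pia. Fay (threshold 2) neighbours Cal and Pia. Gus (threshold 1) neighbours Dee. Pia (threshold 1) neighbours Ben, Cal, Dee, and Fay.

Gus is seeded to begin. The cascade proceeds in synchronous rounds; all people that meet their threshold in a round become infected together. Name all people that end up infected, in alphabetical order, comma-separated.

Round 1 — Gus becomes infected (initial).
Round 2 — checking thresholds:
  Dee: 1 of 4 neighbours ≥ 1, becomes infected.
Round 3 — checking thresholds:
  Ben: 1 of 2 neighbours ≥ 1, becomes infected.
  Cal: 1 of 3 neighbours ≥ 1, becomes infected.
  Pia: 1 of 4 neighbours ≥ 1, becomes infected.
Round 4 — checking thresholds:
  Fay: 2 of 2 neighbours ≥ 2, becomes infected.
Round 5 — no new infections; cascade stops.

Ben, Cal, Dee, Fay, Gus, Pia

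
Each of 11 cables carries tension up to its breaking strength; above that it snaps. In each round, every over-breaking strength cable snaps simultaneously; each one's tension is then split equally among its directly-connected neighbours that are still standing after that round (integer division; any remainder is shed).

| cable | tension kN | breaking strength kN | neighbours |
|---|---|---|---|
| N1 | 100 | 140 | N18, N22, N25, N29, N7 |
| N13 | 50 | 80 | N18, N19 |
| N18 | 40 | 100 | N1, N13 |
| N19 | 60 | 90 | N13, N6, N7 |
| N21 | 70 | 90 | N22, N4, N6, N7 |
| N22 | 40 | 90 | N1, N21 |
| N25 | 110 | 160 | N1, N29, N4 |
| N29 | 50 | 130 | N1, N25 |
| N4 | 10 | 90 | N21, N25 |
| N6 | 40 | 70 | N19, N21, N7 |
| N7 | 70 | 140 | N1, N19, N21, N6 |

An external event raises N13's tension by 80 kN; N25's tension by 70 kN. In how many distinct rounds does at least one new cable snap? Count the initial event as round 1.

5

Round 1 — N13 at 130 > 80; N25 at 180 > 160. N13, N25 snap.
  N13 sheds 130 kN to N18, N19: 65 each.
    N18: 40+65 = 105 > 100
    N19: 60+65 = 125 > 90
  N25 sheds 180 kN to N1, N29, N4: 60 each.
    N1: 100+60 = 160 > 140
    N29: 50+60 = 110 ≤ 130
    N4: 10+60 = 70 ≤ 90
Round 2 — N1, N18, N19 snap.
  N1 sheds 160 kN to N22, N29, N7: 53 each (1 lost).
    N22: 40+53 = 93 > 90
    N29: 110+53 = 163 > 130
    N7: 70+53 = 123 ≤ 140
  N18 sheds 105 kN: no online neighbours, lost.
  N19 sheds 125 kN to N6, N7: 62 each (1 lost).
    N6: 40+62 = 102 > 70
    N7: 123+62 = 185 > 140
Round 3 — N22, N29, N6, N7 snap.
  N22 sheds 93 kN to N21: 93 each.
    N21: 70+93 = 163 > 90
  N29 sheds 163 kN: no online neighbours, lost.
  N6 sheds 102 kN to N21: 102 each.
    N21: 163+102 = 265 > 90
  N7 sheds 185 kN to N21: 185 each.
    N21: 265+185 = 450 > 90
Round 4 — N21 snaps.
  N21 sheds 450 kN to N4: 450 each.
    N4: 70+450 = 520 > 90
Round 5 — N4 snaps.
  N4 sheds 520 kN: no online neighbours, lost.
No further breaks.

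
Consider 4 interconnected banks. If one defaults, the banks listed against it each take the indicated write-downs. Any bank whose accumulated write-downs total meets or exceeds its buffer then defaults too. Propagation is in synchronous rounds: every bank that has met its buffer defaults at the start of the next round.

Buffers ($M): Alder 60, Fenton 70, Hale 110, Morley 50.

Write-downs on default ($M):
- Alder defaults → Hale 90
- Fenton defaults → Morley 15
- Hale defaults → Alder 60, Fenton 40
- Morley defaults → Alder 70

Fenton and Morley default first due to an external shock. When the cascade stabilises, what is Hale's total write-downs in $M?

Round 1 — Fenton, Morley default (initial).
  Alder: +70 → 70 ≥ 60
Round 2 — Alder defaults.
  Hale: +90 → 90 < 110
No further defaults.

90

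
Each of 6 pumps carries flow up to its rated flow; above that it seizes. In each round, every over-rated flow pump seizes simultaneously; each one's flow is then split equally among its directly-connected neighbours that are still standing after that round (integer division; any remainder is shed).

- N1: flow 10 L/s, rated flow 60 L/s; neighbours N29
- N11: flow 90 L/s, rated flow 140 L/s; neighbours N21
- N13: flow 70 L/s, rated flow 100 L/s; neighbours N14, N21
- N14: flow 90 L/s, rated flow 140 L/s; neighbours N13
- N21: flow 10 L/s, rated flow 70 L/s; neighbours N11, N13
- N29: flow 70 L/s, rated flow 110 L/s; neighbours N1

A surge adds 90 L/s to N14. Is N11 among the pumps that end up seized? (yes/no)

yes

Round 1 — N14 at 180 > 140. N14 seizes.
  N14 sheds 180 L/s to N13: 180 each.
    N13: 70+180 = 250 > 100
Round 2 — N13 seizes.
  N13 sheds 250 L/s to N21: 250 each.
    N21: 10+250 = 260 > 70
Round 3 — N21 seizes.
  N21 sheds 260 L/s to N11: 260 each.
    N11: 90+260 = 350 > 140
Round 4 — N11 seizes.
  N11 sheds 350 L/s: no online neighbours, lost.
No further seizures.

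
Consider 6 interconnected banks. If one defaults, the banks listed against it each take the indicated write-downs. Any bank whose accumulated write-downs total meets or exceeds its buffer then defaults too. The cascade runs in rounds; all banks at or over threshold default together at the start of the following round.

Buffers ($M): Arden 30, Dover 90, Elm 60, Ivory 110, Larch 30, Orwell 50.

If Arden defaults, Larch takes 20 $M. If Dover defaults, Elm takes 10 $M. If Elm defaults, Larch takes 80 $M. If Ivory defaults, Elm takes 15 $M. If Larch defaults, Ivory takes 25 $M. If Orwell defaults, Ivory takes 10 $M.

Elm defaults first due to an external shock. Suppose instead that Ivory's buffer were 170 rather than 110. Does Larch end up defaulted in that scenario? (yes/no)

yes

With Ivory's buffer at 170:
Round 1 — Elm defaults (initial).
  Larch: +80 → 80 ≥ 30
Round 2 — Larch defaults.
  Ivory: +25 → 25 < 170
No further defaults.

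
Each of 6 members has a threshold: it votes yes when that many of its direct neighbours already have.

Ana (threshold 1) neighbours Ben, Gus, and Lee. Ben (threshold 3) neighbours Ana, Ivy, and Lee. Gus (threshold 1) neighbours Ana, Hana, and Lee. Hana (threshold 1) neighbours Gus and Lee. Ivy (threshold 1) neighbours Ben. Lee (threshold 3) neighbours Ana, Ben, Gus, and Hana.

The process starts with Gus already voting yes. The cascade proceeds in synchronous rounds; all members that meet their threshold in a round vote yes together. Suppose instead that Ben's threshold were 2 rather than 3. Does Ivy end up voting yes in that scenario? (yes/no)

yes

With Ben's threshold at 2:
Round 1 — Gus votes yes (initial).
Round 2 — checking thresholds:
  Ana: 1 of 3 neighbours ≥ 1, votes yes.
  Hana: 1 of 2 neighbours ≥ 1, votes yes.
  Lee: 1 of 4 neighbours < 3, below threshold.
Round 3 — checking thresholds:
  Ben: 1 of 3 neighbours < 2, below threshold.
  Lee: 3 of 4 neighbours ≥ 3, votes yes.
Round 4 — checking thresholds:
  Ben: 2 of 3 neighbours ≥ 2, votes yes.
Round 5 — checking thresholds:
  Ivy: 1 of 1 neighbours ≥ 1, votes yes.
Round 6 — no new yes votes; cascade stops.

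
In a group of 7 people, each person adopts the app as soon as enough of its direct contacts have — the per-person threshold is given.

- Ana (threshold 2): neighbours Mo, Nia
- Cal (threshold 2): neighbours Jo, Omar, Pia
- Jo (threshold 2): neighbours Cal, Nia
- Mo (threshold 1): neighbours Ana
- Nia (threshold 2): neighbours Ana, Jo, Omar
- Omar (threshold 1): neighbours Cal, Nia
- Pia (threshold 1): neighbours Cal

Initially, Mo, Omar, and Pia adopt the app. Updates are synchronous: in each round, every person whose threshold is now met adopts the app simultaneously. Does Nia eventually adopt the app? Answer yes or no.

no

Round 1 — Mo, Omar, Pia adopt the app (initial).
Round 2 — checking thresholds:
  Ana: 1 of 2 neighbours < 2, below threshold.
  Cal: 2 of 3 neighbours ≥ 2, adopts the app.
  Nia: 1 of 3 neighbours < 2, below threshold.
Round 3 — no new adoptions; cascade stops.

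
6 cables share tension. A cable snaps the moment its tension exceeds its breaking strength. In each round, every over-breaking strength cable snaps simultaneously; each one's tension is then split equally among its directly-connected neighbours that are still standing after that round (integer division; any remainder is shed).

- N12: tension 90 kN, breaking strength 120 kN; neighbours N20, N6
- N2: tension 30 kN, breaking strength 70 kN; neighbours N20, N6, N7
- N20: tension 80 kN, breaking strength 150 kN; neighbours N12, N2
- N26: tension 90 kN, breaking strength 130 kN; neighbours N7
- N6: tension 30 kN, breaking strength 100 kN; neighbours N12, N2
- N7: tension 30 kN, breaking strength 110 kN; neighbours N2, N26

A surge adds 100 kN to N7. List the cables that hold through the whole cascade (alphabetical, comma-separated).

Round 1 — N7 at 130 > 110. N7 snaps.
  N7 sheds 130 kN to N2, N26: 65 each.
    N2: 30+65 = 95 > 70
    N26: 90+65 = 155 > 130
Round 2 — N2, N26 snap.
  N2 sheds 95 kN to N20, N6: 47 each (1 lost).
    N20: 80+47 = 127 ≤ 150
    N6: 30+47 = 77 ≤ 100
  N26 sheds 155 kN: no online neighbours, lost.
No further breaks.

N12, N20, N6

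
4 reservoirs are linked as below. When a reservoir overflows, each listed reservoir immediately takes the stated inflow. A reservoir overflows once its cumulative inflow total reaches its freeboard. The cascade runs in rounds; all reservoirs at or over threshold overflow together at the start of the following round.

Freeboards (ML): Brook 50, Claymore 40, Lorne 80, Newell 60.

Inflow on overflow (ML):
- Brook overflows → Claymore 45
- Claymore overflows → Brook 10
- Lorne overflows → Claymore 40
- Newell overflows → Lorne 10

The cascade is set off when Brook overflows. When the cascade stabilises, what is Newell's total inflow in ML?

0

Round 1 — Brook overflows (initial).
  Claymore: +45 → 45 ≥ 40
Round 2 — Claymore overflows.
No further overflows.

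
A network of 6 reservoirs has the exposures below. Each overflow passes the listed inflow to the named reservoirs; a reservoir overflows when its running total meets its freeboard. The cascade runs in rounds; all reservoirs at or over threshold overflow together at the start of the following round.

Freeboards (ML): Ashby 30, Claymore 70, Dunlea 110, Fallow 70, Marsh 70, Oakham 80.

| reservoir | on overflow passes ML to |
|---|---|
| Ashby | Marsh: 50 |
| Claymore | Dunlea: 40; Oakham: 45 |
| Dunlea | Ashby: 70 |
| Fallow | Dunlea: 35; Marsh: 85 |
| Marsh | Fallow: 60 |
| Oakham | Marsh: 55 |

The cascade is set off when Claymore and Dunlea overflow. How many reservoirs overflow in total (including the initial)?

3

Round 1 — Claymore, Dunlea overflow (initial).
  Ashby: +70 → 70 ≥ 30
  Oakham: +45 → 45 < 80
Round 2 — Ashby overflows.
  Marsh: +50 → 50 < 70
No further overflows.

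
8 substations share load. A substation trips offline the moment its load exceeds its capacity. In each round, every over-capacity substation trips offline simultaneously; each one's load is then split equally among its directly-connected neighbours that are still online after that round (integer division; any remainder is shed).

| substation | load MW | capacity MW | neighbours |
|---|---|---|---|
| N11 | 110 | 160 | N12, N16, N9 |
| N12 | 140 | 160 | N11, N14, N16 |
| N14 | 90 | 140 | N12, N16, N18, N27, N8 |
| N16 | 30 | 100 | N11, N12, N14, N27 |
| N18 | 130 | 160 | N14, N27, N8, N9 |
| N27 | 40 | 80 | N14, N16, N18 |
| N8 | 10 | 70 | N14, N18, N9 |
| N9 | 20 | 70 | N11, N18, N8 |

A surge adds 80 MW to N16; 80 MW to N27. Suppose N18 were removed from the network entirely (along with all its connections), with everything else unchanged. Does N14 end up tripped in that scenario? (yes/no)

yes

With N18 removed:
Round 1 — N16 at 110 > 100; N27 at 120 > 80. N16, N27 trip offline.
  N16 sheds 110 MW to N11, N12, N14: 36 each (2 lost).
    N11: 110+36 = 146 ≤ 160
    N12: 140+36 = 176 > 160
    N14: 90+36 = 126 ≤ 140
  N27 sheds 120 MW to N14: 120 each.
    N14: 126+120 = 246 > 140
Round 2 — N12, N14 trip offline.
  N12 sheds 176 MW to N11: 176 each.
    N11: 146+176 = 322 > 160
  N14 sheds 246 MW to N8: 246 each.
    N8: 10+246 = 256 > 70
Round 3 — N11, N8 trip offline.
  N11 sheds 322 MW to N9: 322 each.
    N9: 20+322 = 342 > 70
  N8 sheds 256 MW to N9: 256 each.
    N9: 342+256 = 598 > 70
Round 4 — N9 trips offline.
  N9 sheds 598 MW: no online neighbours, lost.
No further trips.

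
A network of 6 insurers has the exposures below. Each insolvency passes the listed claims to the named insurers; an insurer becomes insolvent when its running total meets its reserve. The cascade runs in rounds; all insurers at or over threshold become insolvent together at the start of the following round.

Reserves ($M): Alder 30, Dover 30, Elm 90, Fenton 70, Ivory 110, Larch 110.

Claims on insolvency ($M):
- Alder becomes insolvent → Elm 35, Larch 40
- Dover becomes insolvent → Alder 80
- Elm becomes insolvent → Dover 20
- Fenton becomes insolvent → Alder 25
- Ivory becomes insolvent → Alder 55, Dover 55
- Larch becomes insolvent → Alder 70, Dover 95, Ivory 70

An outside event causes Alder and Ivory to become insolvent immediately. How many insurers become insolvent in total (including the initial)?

Round 1 — Alder, Ivory become insolvent (initial).
  Dover: +55 → 55 ≥ 30
  Elm: +35 → 35 < 90
  Larch: +40 → 40 < 110
Round 2 — Dover becomes insolvent.
No further insolvencies.

3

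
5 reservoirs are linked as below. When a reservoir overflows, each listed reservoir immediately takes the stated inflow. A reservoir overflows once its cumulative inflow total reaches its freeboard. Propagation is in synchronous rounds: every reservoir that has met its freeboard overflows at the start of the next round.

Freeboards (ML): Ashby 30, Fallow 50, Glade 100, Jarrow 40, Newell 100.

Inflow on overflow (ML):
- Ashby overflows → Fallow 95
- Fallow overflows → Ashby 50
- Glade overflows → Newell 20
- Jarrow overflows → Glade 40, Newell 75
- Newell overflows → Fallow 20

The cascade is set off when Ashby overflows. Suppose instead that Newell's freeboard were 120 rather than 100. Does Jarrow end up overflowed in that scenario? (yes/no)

With Newell's freeboard at 120:
Round 1 — Ashby overflows (initial).
  Fallow: +95 → 95 ≥ 50
Round 2 — Fallow overflows.
No further overflows.

no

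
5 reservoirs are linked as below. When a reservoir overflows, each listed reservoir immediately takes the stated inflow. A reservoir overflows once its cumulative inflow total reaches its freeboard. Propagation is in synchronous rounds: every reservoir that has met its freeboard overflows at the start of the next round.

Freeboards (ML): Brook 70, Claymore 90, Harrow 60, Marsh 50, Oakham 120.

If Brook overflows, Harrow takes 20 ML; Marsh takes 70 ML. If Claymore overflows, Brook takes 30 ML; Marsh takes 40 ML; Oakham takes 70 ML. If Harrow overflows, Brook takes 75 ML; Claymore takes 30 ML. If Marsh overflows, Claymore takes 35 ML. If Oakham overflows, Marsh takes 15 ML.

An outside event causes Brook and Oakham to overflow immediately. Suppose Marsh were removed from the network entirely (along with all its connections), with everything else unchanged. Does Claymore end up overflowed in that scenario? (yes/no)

no

With Marsh removed:
Round 1 — Brook, Oakham overflow (initial).
  Harrow: +20 → 20 < 60
No further overflows.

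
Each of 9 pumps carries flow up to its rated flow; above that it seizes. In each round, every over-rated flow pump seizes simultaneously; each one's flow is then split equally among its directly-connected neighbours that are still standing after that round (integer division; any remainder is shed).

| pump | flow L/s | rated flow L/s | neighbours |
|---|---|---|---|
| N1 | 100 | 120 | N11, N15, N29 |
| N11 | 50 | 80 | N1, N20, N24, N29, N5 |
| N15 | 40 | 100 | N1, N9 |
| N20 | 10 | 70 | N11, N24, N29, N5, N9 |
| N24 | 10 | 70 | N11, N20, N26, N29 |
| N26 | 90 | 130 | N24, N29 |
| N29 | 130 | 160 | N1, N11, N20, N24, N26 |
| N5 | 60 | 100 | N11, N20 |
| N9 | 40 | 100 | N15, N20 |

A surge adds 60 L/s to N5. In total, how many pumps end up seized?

9

Round 1 — N5 at 120 > 100. N5 seizes.
  N5 sheds 120 L/s to N11, N20: 60 each.
    N11: 50+60 = 110 > 80
    N20: 10+60 = 70 ≤ 70
Round 2 — N11 seizes.
  N11 sheds 110 L/s to N1, N20, N24, N29: 27 each (2 lost).
    N1: 100+27 = 127 > 120
    N20: 70+27 = 97 > 70
    N24: 10+27 = 37 ≤ 70
    N29: 130+27 = 157 ≤ 160
Round 3 — N1, N20 seize.
  N1 sheds 127 L/s to N15, N29: 63 each (1 lost).
    N15: 40+63 = 103 > 100
    N29: 157+63 = 220 > 160
  N20 sheds 97 L/s to N24, N29, N9: 32 each (1 lost).
    N24: 37+32 = 69 ≤ 70
    N29: 220+32 = 252 > 160
    N9: 40+32 = 72 ≤ 100
Round 4 — N15, N29 seize.
  N15 sheds 103 L/s to N9: 103 each.
    N9: 72+103 = 175 > 100
  N29 sheds 252 L/s to N24, N26: 126 each.
    N24: 69+126 = 195 > 70
    N26: 90+126 = 216 > 130
Round 5 — N24, N26, N9 seize.
  N24 sheds 195 L/s: no online neighbours, lost.
  N26 sheds 216 L/s: no online neighbours, lost.
  N9 sheds 175 L/s: no online neighbours, lost.
No further seizures.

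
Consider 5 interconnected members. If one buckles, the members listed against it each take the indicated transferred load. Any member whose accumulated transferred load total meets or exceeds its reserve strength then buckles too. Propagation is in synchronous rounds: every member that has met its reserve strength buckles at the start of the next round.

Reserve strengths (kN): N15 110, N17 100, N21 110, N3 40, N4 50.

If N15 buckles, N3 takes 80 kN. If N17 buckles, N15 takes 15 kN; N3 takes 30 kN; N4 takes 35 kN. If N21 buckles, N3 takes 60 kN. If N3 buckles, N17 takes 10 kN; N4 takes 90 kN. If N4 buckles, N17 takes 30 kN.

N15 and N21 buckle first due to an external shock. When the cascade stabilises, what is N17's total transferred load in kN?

40

Round 1 — N15, N21 buckle (initial).
  N3: +80+60 → 140 ≥ 40
Round 2 — N3 buckles.
  N17: +10 → 10 < 100
  N4: +90 → 90 ≥ 50
Round 3 — N4 buckles.
  N17: +30 → 40 < 100
No further bucklings.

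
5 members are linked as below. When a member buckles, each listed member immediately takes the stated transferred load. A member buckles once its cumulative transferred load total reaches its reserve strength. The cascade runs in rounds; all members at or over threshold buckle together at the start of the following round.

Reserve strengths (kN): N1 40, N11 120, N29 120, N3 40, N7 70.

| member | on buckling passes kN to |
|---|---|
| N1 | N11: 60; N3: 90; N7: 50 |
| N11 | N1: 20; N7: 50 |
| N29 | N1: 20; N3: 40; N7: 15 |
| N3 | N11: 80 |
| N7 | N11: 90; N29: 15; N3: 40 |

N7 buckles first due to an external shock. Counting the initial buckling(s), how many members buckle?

3

Round 1 — N7 buckles (initial).
  N11: +90 → 90 < 120
  N29: +15 → 15 < 120
  N3: +40 → 40 ≥ 40
Round 2 — N3 buckles.
  N11: +80 → 170 ≥ 120
Round 3 — N11 buckles.
  N1: +20 → 20 < 40
No further bucklings.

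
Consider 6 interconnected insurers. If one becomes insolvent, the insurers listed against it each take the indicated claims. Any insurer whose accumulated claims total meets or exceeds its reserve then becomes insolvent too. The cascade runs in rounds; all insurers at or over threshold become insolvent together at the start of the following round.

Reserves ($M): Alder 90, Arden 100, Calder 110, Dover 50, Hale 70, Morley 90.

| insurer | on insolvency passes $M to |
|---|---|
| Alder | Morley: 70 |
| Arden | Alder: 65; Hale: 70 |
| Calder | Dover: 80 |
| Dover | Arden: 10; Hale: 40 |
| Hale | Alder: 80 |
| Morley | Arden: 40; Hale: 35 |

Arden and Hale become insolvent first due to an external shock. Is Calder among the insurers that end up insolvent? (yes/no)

no

Round 1 — Arden, Hale become insolvent (initial).
  Alder: +65+80 → 145 ≥ 90
Round 2 — Alder becomes insolvent.
  Morley: +70 → 70 < 90
No further insolvencies.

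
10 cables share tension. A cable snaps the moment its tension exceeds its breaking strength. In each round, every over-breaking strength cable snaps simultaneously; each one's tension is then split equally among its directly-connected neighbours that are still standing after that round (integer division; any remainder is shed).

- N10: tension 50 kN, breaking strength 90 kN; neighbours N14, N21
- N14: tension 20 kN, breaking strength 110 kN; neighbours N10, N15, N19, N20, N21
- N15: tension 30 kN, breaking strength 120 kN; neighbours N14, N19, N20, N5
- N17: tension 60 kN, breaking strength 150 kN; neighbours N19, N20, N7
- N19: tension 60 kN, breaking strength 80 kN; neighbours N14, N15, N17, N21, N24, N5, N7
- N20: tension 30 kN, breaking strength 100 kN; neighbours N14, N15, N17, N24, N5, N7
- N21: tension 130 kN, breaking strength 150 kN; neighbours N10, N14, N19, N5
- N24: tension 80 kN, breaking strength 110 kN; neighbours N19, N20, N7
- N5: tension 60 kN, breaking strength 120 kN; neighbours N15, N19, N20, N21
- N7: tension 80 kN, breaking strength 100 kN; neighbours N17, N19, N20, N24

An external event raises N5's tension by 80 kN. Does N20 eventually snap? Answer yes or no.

yes

Round 1 — N5 at 140 > 120. N5 snaps.
  N5 sheds 140 kN to N15, N19, N20, N21: 35 each.
    N15: 30+35 = 65 ≤ 120
    N19: 60+35 = 95 > 80
    N20: 30+35 = 65 ≤ 100
    N21: 130+35 = 165 > 150
Round 2 — N19, N21 snap.
  N19 sheds 95 kN to N14, N15, N17, N24, N7: 19 each.
    N14: 20+19 = 39 ≤ 110
    N15: 65+19 = 84 ≤ 120
    N17: 60+19 = 79 ≤ 150
    N24: 80+19 = 99 ≤ 110
    N7: 80+19 = 99 ≤ 100
  N21 sheds 165 kN to N10, N14: 82 each (1 lost).
    N10: 50+82 = 132 > 90
    N14: 39+82 = 121 > 110
Round 3 — N10, N14 snap.
  N10 sheds 132 kN: no online neighbours, lost.
  N14 sheds 121 kN to N15, N20: 60 each (1 lost).
    N15: 84+60 = 144 > 120
    N20: 65+60 = 125 > 100
Round 4 — N15, N20 snap.
  N15 sheds 144 kN: no online neighbours, lost.
  N20 sheds 125 kN to N17, N24, N7: 41 each (2 lost).
    N17: 79+41 = 120 ≤ 150
    N24: 99+41 = 140 > 110
    N7: 99+41 = 140 > 100
Round 5 — N24, N7 snap.
  N24 sheds 140 kN: no online neighbours, lost.
  N7 sheds 140 kN to N17: 140 each.
    N17: 120+140 = 260 > 150
Round 6 — N17 snaps.
  N17 sheds 260 kN: no online neighbours, lost.
No further breaks.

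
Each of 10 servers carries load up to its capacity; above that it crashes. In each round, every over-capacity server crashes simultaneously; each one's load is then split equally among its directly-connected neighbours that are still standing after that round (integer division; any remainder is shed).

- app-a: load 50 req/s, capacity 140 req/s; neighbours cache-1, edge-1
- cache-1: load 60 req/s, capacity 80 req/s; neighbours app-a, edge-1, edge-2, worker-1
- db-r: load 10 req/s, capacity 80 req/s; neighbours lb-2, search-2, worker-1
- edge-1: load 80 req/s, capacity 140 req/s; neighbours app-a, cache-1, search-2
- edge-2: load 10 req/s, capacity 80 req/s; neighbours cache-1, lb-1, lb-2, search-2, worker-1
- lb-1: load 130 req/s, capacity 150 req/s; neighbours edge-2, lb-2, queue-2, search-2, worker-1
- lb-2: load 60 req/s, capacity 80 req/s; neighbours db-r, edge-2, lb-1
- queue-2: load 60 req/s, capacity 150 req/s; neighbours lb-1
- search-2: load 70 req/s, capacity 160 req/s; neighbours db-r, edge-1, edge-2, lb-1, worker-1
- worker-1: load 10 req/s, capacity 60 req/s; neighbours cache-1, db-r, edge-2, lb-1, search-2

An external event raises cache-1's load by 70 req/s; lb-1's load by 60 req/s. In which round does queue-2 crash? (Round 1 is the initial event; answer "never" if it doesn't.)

never

Round 1 — cache-1 at 130 > 80; lb-1 at 190 > 150. cache-1, lb-1 crash.
  cache-1 sheds 130 req/s to app-a, edge-1, edge-2, worker-1: 32 each (2 lost).
    app-a: 50+32 = 82 ≤ 140
    edge-1: 80+32 = 112 ≤ 140
    edge-2: 10+32 = 42 ≤ 80
    worker-1: 10+32 = 42 ≤ 60
  lb-1 sheds 190 req/s to edge-2, lb-2, queue-2, search-2, worker-1: 38 each.
    edge-2: 42+38 = 80 ≤ 80
    lb-2: 60+38 = 98 > 80
    queue-2: 60+38 = 98 ≤ 150
    search-2: 70+38 = 108 ≤ 160
    worker-1: 42+38 = 80 > 60
Round 2 — lb-2, worker-1 crash.
  lb-2 sheds 98 req/s to db-r, edge-2: 49 each.
    db-r: 10+49 = 59 ≤ 80
    edge-2: 80+49 = 129 > 80
  worker-1 sheds 80 req/s to db-r, edge-2, search-2: 26 each (2 lost).
    db-r: 59+26 = 85 > 80
    edge-2: 129+26 = 155 > 80
    search-2: 108+26 = 134 ≤ 160
Round 3 — db-r, edge-2 crash.
  db-r sheds 85 req/s to search-2: 85 each.
    search-2: 134+85 = 219 > 160
  edge-2 sheds 155 req/s to search-2: 155 each.
    search-2: 219+155 = 374 > 160
Round 4 — search-2 crashes.
  search-2 sheds 374 req/s to edge-1: 374 each.
    edge-1: 112+374 = 486 > 140
Round 5 — edge-1 crashes.
  edge-1 sheds 486 req/s to app-a: 486 each.
    app-a: 82+486 = 568 > 140
Round 6 — app-a crashes.
  app-a sheds 568 req/s: no online neighbours, lost.
No further crashes.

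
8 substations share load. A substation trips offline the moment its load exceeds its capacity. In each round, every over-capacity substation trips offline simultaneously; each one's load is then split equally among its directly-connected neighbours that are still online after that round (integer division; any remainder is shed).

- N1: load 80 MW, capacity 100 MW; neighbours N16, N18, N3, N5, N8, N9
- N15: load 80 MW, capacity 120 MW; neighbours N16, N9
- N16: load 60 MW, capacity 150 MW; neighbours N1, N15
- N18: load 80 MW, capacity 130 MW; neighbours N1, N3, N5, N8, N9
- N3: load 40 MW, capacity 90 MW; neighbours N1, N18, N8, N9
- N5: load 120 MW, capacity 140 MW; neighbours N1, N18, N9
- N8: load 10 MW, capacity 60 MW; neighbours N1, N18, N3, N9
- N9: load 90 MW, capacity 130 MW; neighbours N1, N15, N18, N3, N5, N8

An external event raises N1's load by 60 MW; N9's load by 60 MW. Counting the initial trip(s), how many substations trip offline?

6

Round 1 — N1 at 140 > 100; N9 at 150 > 130. N1, N9 trip offline.
  N1 sheds 140 MW to N16, N18, N3, N5, N8: 28 each.
    N16: 60+28 = 88 ≤ 150
    N18: 80+28 = 108 ≤ 130
    N3: 40+28 = 68 ≤ 90
    N5: 120+28 = 148 > 140
    N8: 10+28 = 38 ≤ 60
  N9 sheds 150 MW to N15, N18, N3, N5, N8: 30 each.
    N15: 80+30 = 110 ≤ 120
    N18: 108+30 = 138 > 130
    N3: 68+30 = 98 > 90
    N5: 148+30 = 178 > 140
    N8: 38+30 = 68 > 60
Round 2 — N18, N3, N5, N8 trip offline.
  N18 sheds 138 MW: no online neighbours, lost.
  N3 sheds 98 MW: no online neighbours, lost.
  N5 sheds 178 MW: no online neighbours, lost.
  N8 sheds 68 MW: no online neighbours, lost.
No further trips.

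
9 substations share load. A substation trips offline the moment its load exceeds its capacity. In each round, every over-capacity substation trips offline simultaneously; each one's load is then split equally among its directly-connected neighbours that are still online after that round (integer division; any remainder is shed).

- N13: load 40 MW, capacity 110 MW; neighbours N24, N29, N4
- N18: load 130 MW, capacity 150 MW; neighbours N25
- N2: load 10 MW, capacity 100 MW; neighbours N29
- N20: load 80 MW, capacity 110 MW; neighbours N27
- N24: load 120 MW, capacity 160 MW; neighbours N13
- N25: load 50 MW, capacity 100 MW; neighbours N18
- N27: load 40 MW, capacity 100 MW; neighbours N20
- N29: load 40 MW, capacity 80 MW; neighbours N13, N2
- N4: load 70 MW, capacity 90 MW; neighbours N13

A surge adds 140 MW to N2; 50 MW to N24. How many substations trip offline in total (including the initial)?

Round 1 — N2 at 150 > 100; N24 at 170 > 160. N2, N24 trip offline.
  N2 sheds 150 MW to N29: 150 each.
    N29: 40+150 = 190 > 80
  N24 sheds 170 MW to N13: 170 each.
    N13: 40+170 = 210 > 110
Round 2 — N13, N29 trip offline.
  N13 sheds 210 MW to N4: 210 each.
    N4: 70+210 = 280 > 90
  N29 sheds 190 MW: no online neighbours, lost.
Round 3 — N4 trips offline.
  N4 sheds 280 MW: no online neighbours, lost.
No further trips.

5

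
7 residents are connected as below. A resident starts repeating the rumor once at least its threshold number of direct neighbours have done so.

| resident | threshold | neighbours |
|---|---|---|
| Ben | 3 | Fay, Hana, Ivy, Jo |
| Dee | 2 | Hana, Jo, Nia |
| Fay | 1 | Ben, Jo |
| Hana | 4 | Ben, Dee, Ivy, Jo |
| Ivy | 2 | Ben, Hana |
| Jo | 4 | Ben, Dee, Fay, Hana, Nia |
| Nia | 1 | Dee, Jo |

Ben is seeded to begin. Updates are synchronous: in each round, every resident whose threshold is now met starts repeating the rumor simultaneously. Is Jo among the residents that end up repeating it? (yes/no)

Round 1 — Ben starts repeating the rumor (initial).
Round 2 — checking thresholds:
  Fay: 1 of 2 neighbours ≥ 1, starts repeating the rumor.
  Hana: 1 of 4 neighbours < 4, not yet.
  Ivy: 1 of 2 neighbours < 2, not yet.
  Jo: 1 of 5 neighbours < 4, not yet.
Round 3 — no new spreads; cascade stops.

no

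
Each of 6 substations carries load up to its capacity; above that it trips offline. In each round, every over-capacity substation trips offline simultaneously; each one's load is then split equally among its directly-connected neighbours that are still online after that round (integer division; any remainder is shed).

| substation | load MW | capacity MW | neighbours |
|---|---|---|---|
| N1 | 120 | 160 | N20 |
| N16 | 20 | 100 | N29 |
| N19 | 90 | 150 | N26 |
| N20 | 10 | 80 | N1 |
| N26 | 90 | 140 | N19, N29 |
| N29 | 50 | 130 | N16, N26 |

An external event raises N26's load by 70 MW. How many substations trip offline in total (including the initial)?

Round 1 — N26 at 160 > 140. N26 trips offline.
  N26 sheds 160 MW to N19, N29: 80 each.
    N19: 90+80 = 170 > 150
    N29: 50+80 = 130 ≤ 130
Round 2 — N19 trips offline.
  N19 sheds 170 MW: no online neighbours, lost.
No further trips.

2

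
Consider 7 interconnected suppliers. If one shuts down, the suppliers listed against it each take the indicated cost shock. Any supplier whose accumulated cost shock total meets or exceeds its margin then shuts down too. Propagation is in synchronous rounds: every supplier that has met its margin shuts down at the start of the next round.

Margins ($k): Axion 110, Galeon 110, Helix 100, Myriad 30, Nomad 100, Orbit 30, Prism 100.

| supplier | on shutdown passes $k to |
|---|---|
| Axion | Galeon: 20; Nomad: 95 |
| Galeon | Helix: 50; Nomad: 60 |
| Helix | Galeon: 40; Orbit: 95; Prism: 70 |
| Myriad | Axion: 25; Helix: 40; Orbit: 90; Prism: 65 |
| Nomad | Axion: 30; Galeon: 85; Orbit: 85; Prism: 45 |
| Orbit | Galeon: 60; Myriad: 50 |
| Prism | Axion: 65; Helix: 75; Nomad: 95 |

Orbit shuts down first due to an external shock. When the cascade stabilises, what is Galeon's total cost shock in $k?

Round 1 — Orbit shuts down (initial).
  Galeon: +60 → 60 < 110
  Myriad: +50 → 50 ≥ 30
Round 2 — Myriad shuts down.
  Axion: +25 → 25 < 110
  Helix: +40 → 40 < 100
  Prism: +65 → 65 < 100
No further shutdowns.

60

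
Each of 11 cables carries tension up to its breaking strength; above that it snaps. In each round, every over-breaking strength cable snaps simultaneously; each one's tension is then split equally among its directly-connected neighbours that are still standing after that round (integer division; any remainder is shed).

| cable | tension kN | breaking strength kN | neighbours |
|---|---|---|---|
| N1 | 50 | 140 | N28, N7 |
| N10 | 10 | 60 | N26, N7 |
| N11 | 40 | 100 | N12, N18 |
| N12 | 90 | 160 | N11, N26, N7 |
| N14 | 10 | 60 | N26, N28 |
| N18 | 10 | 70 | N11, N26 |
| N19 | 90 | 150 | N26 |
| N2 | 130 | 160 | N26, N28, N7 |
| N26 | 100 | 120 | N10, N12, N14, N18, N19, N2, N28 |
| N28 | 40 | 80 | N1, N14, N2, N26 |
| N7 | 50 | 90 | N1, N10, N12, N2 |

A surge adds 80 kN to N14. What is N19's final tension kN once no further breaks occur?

Round 1 — N14 at 90 > 60. N14 snaps.
  N14 sheds 90 kN to N26, N28: 45 each.
    N26: 100+45 = 145 > 120
    N28: 40+45 = 85 > 80
Round 2 — N26, N28 snap.
  N26 sheds 145 kN to N10, N12, N18, N19, N2: 29 each.
    N10: 10+29 = 39 ≤ 60
    N12: 90+29 = 119 ≤ 160
    N18: 10+29 = 39 ≤ 70
    N19: 90+29 = 119 ≤ 150
    N2: 130+29 = 159 ≤ 160
  N28 sheds 85 kN to N1, N2: 42 each (1 lost).
    N1: 50+42 = 92 ≤ 140
    N2: 159+42 = 201 > 160
Round 3 — N2 snaps.
  N2 sheds 201 kN to N7: 201 each.
    N7: 50+201 = 251 > 90
Round 4 — N7 snaps.
  N7 sheds 251 kN to N1, N10, N12: 83 each (2 lost).
    N1: 92+83 = 175 > 140
    N10: 39+83 = 122 > 60
    N12: 119+83 = 202 > 160
Round 5 — N1, N10, N12 snap.
  N1 sheds 175 kN: no online neighbours, lost.
  N10 sheds 122 kN: no online neighbours, lost.
  N12 sheds 202 kN to N11: 202 each.
    N11: 40+202 = 242 > 100
Round 6 — N11 snaps.
  N11 sheds 242 kN to N18: 242 each.
    N18: 39+242 = 281 > 70
Round 7 — N18 snaps.
  N18 sheds 281 kN: no online neighbours, lost.
No further breaks.

119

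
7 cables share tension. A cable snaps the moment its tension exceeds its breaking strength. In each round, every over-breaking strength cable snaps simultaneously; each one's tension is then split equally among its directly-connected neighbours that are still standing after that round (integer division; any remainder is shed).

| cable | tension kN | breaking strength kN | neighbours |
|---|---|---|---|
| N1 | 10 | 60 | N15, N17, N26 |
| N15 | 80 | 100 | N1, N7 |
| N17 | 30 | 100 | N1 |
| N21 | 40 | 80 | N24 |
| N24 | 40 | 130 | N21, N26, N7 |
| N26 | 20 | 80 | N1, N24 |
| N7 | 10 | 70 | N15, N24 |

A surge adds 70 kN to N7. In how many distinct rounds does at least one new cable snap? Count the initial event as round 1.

Round 1 — N7 at 80 > 70. N7 snaps.
  N7 sheds 80 kN to N15, N24: 40 each.
    N15: 80+40 = 120 > 100
    N24: 40+40 = 80 ≤ 130
Round 2 — N15 snaps.
  N15 sheds 120 kN to N1: 120 each.
    N1: 10+120 = 130 > 60
Round 3 — N1 snaps.
  N1 sheds 130 kN to N17, N26: 65 each.
    N17: 30+65 = 95 ≤ 100
    N26: 20+65 = 85 > 80
Round 4 — N26 snaps.
  N26 sheds 85 kN to N24: 85 each.
    N24: 80+85 = 165 > 130
Round 5 — N24 snaps.
  N24 sheds 165 kN to N21: 165 each.
    N21: 40+165 = 205 > 80
Round 6 — N21 snaps.
  N21 sheds 205 kN: no online neighbours, lost.
No further breaks.

6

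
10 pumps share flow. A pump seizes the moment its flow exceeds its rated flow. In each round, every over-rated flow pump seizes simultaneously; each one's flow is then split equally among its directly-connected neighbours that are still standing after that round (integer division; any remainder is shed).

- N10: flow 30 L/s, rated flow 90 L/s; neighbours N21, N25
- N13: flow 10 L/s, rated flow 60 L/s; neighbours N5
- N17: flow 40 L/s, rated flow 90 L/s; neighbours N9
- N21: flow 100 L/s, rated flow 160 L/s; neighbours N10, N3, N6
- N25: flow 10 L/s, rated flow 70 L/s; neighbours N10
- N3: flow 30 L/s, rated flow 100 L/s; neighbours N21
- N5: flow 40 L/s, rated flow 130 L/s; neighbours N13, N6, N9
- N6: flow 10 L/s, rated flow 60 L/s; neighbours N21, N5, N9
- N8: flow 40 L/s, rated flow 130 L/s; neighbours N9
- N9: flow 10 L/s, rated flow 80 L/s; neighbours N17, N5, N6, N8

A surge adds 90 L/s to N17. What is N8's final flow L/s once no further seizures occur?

Round 1 — N17 at 130 > 90. N17 seizes.
  N17 sheds 130 L/s to N9: 130 each.
    N9: 10+130 = 140 > 80
Round 2 — N9 seizes.
  N9 sheds 140 L/s to N5, N6, N8: 46 each (2 lost).
    N5: 40+46 = 86 ≤ 130
    N6: 10+46 = 56 ≤ 60
    N8: 40+46 = 86 ≤ 130
No further seizures.

86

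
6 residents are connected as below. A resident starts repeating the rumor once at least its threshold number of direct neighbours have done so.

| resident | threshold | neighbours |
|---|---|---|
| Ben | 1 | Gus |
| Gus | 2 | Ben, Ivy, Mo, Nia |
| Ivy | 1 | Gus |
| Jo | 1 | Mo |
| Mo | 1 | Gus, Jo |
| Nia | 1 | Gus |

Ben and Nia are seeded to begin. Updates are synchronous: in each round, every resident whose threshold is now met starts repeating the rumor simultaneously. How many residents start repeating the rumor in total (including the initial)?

6

Round 1 — Ben, Nia start repeating the rumor (initial).
Round 2 — checking thresholds:
  Gus: 2 of 4 neighbours ≥ 2, starts repeating the rumor.
Round 3 — checking thresholds:
  Ivy: 1 of 1 neighbours ≥ 1, starts repeating the rumor.
  Mo: 1 of 2 neighbours ≥ 1, starts repeating the rumor.
Round 4 — checking thresholds:
  Jo: 1 of 1 neighbours ≥ 1, starts repeating the rumor.
Round 5 — no new spreads; cascade stops.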